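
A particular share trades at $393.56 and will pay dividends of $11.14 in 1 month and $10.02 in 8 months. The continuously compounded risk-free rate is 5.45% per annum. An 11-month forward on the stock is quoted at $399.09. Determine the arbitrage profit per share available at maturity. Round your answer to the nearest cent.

PV(dividends) I = 11.14·e^(−0.0545·1/12) + 10.02·e^(−0.0545·8/12) = 20.7520
Fair forward F* = (S − I)·e^(rT) = (393.56 − 20.7520)·e^0.049958 = 372.8080 × 1.051227 = 391.9058
Market $399.09 > fair 391.9058: forward overpriced → cash-and-carry (borrow at r, buy the stock and collect the dividends, short the forward).
Profit at T = |F_mkt − F*| = |399.09 − 391.9058| = $7.18 per share

$7.18 per share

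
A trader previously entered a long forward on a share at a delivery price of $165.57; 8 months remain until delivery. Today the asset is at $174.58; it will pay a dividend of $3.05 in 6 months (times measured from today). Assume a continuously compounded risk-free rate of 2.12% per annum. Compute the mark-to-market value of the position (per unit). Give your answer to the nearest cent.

$8.32

PV(remaining dividends) I = 3.05·e^(−0.0212·6/12) = 3.0178
Current forward F = (S − I)·e^(rT) = (174.58 − 3.0178)·e^(0.0212·8/12) = 171.5622 × 1.014234 = 174.0042
Value (long) = (F − K)·e^(−rT) = (174.0042 − 165.57) × 0.985966 = 8.3158
Value = $8.32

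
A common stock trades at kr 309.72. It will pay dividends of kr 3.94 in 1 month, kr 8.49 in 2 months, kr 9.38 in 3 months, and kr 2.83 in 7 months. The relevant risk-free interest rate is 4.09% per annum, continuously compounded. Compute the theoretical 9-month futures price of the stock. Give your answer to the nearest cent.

kr 294.20

PV(dividends) I = 3.94·e^(−0.0409·1/12) + 8.49·e^(−0.0409·2/12) + 9.38·e^(−0.0409·3/12) + 2.83·e^(−0.0409·7/12)
I = 3.9266 + 8.4323 + 9.2846 + 2.7633 = 24.4068
F = (S − I)·e^(rT) = (309.72 − 24.4068) · e^(0.0409·9/12)
= 285.3132 · e^0.030675 = 285.3132 × 1.031150 = kr 294.20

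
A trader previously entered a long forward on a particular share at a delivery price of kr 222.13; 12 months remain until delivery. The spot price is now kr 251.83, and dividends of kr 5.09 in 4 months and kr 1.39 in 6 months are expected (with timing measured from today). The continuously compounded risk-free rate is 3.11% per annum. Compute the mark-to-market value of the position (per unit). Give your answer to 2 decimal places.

PV(remaining dividends) I = 5.09·e^(−0.0311·4/12) + 1.39·e^(−0.0311·6/12) = 6.4061
Current forward F = (S − I)·e^(rT) = (251.83 − 6.4061)·e^(0.0311·12/12) = 245.4239 × 1.031589 = 253.1766
Value (long) = (F − K)·e^(−rT) = (253.1766 − 222.13) × 0.969379 = 30.0959
Value = kr 30.10

kr 30.10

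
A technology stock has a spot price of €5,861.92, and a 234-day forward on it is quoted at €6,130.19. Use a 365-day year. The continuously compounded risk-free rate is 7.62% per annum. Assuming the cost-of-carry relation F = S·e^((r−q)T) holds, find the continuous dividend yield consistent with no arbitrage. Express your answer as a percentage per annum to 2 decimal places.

0.64%

From F = S·e^((r−q)T): (r − q) = ln(F/S)/T
ln(6130.19/5861.92) = ln(1.045765) = 0.044749
(r − q) = 0.044749 / (234/365) = 0.069801
q = r − ln(F/S)/T = 0.0762 − 0.069801 = 0.006399
q = 0.64%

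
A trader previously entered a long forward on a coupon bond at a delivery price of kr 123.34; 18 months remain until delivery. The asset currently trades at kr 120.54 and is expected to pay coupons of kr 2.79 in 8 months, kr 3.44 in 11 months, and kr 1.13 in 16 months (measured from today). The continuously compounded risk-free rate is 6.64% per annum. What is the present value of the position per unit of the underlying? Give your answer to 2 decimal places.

kr 1.95

PV(remaining coupons) I = 2.79·e^(−0.0664·8/12) + 3.44·e^(−0.0664·11/12) + 1.13·e^(−0.0664·16/12) = 6.9403
Current forward F = (S − I)·e^(rT) = (120.54 − 6.9403)·e^(0.0664·18/12) = 113.5997 × 1.104729 = 125.4969
Value (long) = (F − K)·e^(−rT) = (125.4969 − 123.34) × 0.905199 = 1.9524
Value = kr 1.95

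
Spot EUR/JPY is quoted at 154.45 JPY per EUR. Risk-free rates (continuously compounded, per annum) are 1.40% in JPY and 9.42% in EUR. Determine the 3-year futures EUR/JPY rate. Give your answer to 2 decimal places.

F = S·e^((r_JPY − r_EUR)T) = 154.45 · e^((0.0140 − 0.0942) × 3)
= 154.45 · e^-0.240600 = 154.45 × 0.786156
F = 121.42 JPY per EUR

121.42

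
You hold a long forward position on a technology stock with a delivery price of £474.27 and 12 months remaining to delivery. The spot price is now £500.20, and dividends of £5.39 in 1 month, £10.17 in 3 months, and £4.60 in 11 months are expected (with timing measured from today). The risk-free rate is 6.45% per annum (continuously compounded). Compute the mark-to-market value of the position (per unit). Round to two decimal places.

PV(remaining dividends) I = 5.39·e^(−0.0645·1/12) + 10.17·e^(−0.0645·3/12) + 4.60·e^(−0.0645·11/12) = 19.7043
Current forward F = (S − I)·e^(rT) = (500.20 − 19.7043)·e^(0.0645·12/12) = 480.4957 × 1.066626 = 512.5092
Value (long) = (F − K)·e^(−rT) = (512.5092 − 474.27) × 0.937536 = 35.8506
Value = £35.85

£35.85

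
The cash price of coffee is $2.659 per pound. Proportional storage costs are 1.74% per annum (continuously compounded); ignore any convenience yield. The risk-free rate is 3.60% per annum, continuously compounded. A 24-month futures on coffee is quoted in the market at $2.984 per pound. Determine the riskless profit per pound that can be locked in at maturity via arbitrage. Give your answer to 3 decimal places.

$0.025 per pound

Fair futures: F* = S·e^(carry·T), with carry = (r + u) = 0.0360 + 0.0174 = 0.0534
F* = 2.659 · e^(0.0534 × 24/12) = 2.659 · e^0.106800 = 2.659 × 1.112712 = $2.9587
Market $2.984 > fair $2.9587: forward overpriced → cash-and-carry (buy spot, short the forward).
At maturity, profit = |F_mkt − F*| = |2.984 − 2.9587| = $0.025 per pound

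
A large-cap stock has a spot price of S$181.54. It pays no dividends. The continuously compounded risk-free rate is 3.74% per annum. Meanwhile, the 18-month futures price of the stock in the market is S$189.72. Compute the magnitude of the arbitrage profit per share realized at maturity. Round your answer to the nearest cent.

S$2.30 per share

Fair futures: F* = S·e^(carry·T), with carry = r = 0.0374
F* = 181.54 · e^(0.0374 × 18/12) = 181.54 · e^0.056100 = 181.54 × 1.057703 = S$192.0154
Market S$189.72 < fair S$192.0154: forward underpriced → reverse cash-and-carry (short spot, go long the forward).
At maturity, profit = |F_mkt − F*| = |189.72 − 192.0154| = S$2.30 per share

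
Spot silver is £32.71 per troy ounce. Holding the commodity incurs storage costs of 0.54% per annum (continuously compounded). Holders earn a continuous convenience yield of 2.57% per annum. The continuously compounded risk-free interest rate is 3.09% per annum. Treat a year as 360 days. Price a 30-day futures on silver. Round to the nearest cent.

£32.74 per troy ounce

Net carry = r + u − y = 0.0309 + 0.0054 − 0.0257 = 0.0106
F = S·e^((r+u−y)T) = 32.71 · e^(0.0106 × 30/360) = 32.71 · e^0.000883
= 32.71 × 1.000883 = £32.74 per troy ounce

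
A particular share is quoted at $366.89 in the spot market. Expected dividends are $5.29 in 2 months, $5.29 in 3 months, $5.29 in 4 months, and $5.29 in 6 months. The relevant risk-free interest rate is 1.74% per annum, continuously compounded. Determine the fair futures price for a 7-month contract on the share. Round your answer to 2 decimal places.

PV(dividends) I = 5.29·e^(−0.0174·2/12) + 5.29·e^(−0.0174·3/12) + 5.29·e^(−0.0174·4/12) + 5.29·e^(−0.0174·6/12)
I = 5.2747 + 5.2670 + 5.2594 + 5.2442 = 21.0453
F = (S − I)·e^(rT) = (366.89 − 21.0453) · e^(0.0174·7/12)
= 345.8447 · e^0.010150 = 345.8447 × 1.010202 = $349.37

$349.37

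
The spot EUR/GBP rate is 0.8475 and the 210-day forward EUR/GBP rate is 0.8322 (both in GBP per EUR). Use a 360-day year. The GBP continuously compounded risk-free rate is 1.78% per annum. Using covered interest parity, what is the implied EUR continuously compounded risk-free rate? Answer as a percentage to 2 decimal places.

4.90%

F = S·e^((r_GBP − r_EUR)T) ⇒ r_EUR = r_GBP − ln(F/S)/T
ln(0.8322/0.8475) = -0.018218; /(210/360) = -0.031231
r_EUR = 0.0178 + 0.031231 = 0.049031
r_EUR = 4.90%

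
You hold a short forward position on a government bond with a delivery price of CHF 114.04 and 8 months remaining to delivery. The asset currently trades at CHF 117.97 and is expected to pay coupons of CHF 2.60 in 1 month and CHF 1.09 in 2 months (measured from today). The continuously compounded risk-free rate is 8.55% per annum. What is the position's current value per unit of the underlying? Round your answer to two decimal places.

-CHF 6.59

PV(remaining coupons) I = 2.60·e^(−0.0855·1/12) + 1.09·e^(−0.0855·2/12) = 3.6561
Current forward F = (S − I)·e^(rT) = (117.97 − 3.6561)·e^(0.0855·8/12) = 114.3139 × 1.058656 = 121.0191
Value (long) = (F − K)·e^(−rT) = (121.0191 − 114.04) × 0.944594 = 6.5924
Short position value = −(long value) = -CHF 6.59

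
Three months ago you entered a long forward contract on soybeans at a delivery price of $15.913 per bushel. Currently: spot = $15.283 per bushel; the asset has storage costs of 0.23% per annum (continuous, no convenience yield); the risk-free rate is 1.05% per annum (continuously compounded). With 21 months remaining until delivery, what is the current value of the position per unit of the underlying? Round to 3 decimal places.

Current fair forward for the remaining 21 months: F = S·e^((r + u)·T), (r + u) = 0.0105 + 0.0023 = 0.0128
F = 15.283 · e^(0.0128 × 21/12) = 15.283 × 1.022653 = 15.6292
Value of long forward = (F − K)·e^(−rT) = (15.6292 − 15.913) · e^(−0.0105·21/12)
= -0.2838 × 0.981793 = -0.279

-$0.279 per bushel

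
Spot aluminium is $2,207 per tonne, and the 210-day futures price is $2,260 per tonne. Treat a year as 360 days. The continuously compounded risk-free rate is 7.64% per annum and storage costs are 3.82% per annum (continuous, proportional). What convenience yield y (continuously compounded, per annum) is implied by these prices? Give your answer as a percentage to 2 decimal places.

7.39%

F = S·e^((r+u−y)T) ⇒ (r+u−y) = ln(F/S)/T
ln(2260/2207) = 0.023731; /T ⇒ 0.040682
y = r + u − ln(F/S)/T = 0.0764 + 0.0382 − 0.040682 = 0.073918
y = 7.39%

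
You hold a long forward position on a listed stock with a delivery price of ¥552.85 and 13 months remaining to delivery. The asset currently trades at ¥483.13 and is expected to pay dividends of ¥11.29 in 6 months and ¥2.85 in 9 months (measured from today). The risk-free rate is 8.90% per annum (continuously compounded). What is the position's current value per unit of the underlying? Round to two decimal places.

PV(remaining dividends) I = 11.29·e^(−0.0890·6/12) + 2.85·e^(−0.0890·9/12) = 13.4646
Current forward F = (S − I)·e^(rT) = (483.13 − 13.4646)·e^(0.0890·13/12) = 469.6654 × 1.101218 = 517.2040
Value (long) = (F − K)·e^(−rT) = (517.2040 − 552.85) × 0.908086 = -32.3696
Value = -¥32.37

-¥32.37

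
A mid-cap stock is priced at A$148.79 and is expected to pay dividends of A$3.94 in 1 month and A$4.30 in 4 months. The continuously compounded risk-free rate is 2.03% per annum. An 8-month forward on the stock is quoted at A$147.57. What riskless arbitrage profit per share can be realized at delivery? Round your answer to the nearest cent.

A$5.07 per share

PV(dividends) I = 3.94·e^(−0.0203·1/12) + 4.30·e^(−0.0203·4/12) = 8.2043
Fair forward F* = (S − I)·e^(rT) = (148.79 − 8.2043)·e^0.013533 = 140.5857 × 1.013625 = 142.5012
Market A$147.57 > fair 142.5012: forward overpriced → cash-and-carry (borrow at r, buy the stock and collect the dividends, short the forward).
Profit at T = |F_mkt − F*| = |147.57 − 142.5012| = A$5.07 per share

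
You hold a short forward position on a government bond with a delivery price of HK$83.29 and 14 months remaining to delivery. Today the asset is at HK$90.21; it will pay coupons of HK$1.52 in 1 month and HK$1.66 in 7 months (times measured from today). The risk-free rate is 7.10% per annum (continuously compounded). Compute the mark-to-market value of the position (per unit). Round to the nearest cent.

-HK$10.44

PV(remaining coupons) I = 1.52·e^(−0.0710·1/12) + 1.66·e^(−0.0710·7/12) = 3.1037
Current forward F = (S − I)·e^(rT) = (90.21 − 3.1037)·e^(0.0710·14/12) = 87.1063 × 1.086361 = 94.6289
Value (long) = (F − K)·e^(−rT) = (94.6289 − 83.29) × 0.920505 = 10.4375
Short position value = −(long value) = -HK$10.44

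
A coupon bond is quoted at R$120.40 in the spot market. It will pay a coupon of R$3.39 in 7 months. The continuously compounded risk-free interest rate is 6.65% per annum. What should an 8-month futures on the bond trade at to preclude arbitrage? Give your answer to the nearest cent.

PV(coupons) I = 3.39·e^(−0.0665·7/12)
I = 3.2610
F = (S − I)·e^(rT) = (120.40 − 3.2610) · e^(0.0665·8/12)
= 117.1390 · e^0.044333 = 117.1390 × 1.045330 = R$122.45

R$122.45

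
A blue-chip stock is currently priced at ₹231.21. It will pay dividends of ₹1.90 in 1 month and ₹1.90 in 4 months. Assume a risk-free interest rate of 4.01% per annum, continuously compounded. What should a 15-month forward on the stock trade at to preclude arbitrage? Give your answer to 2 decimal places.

PV(dividends) I = 1.90·e^(−0.0401·1/12) + 1.90·e^(−0.0401·4/12)
I = 1.8937 + 1.8748 = 3.7685
F = (S − I)·e^(rT) = (231.21 − 3.7685) · e^(0.0401·15/12)
= 227.4415 · e^0.050125 = 227.4415 × 1.051403 = ₹239.13

₹239.13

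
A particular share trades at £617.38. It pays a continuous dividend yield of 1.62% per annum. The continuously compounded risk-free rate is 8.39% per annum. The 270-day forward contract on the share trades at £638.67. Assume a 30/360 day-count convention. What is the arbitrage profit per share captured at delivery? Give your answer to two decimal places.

Fair forward: F* = S·e^(carry·T), with carry = (r − q) = 0.0839 − 0.0162 = 0.0677
F* = 617.38 · e^(0.0677 × 270/360) = 617.38 · e^0.050775 = 617.38 × 1.052086 = £649.5369
Market £638.67 < fair £649.5369: forward underpriced → reverse cash-and-carry (short spot, go long the forward).
At maturity, profit = |F_mkt − F*| = |638.67 − 649.5369| = £10.87 per share

£10.87 per share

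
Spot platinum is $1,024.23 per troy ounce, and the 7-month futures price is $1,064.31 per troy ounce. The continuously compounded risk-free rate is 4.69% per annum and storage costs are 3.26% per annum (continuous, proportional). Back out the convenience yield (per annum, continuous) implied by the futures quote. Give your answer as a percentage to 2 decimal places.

1.37%

F = S·e^((r+u−y)T) ⇒ (r+u−y) = ln(F/S)/T
ln(1064.31/1024.23) = 0.038386; /T ⇒ 0.065805
y = r + u − ln(F/S)/T = 0.0469 + 0.0326 − 0.065805 = 0.013695
y = 1.37%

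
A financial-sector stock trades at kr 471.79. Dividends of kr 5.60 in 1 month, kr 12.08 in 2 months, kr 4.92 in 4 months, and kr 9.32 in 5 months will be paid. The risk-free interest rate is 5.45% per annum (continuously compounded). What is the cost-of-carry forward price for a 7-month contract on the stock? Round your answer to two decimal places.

PV(dividends) I = 5.60·e^(−0.0545·1/12) + 12.08·e^(−0.0545·2/12) + 4.92·e^(−0.0545·4/12) + 9.32·e^(−0.0545·5/12)
I = 5.5746 + 11.9708 + 4.8314 + 9.1107 = 31.4875
F = (S − I)·e^(rT) = (471.79 − 31.4875) · e^(0.0545·7/12)
= 440.3025 · e^0.031792 = 440.3025 × 1.032303 = kr 454.53

kr 454.53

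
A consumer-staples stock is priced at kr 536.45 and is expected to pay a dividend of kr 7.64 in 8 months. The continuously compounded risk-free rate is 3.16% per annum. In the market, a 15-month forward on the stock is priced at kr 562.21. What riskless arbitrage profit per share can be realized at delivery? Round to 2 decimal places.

kr 11.93 per share

PV(dividends) I = 7.64·e^(−0.0316·8/12) = 7.4807
Fair forward F* = (S − I)·e^(rT) = (536.45 − 7.4807)·e^0.039500 = 528.9693 × 1.040290 = 550.2815
Market kr 562.21 > fair 550.2815: forward overpriced → cash-and-carry (borrow at r, buy the stock and collect the dividends, short the forward).
Profit at T = |F_mkt − F*| = |562.21 − 550.2815| = kr 11.93 per share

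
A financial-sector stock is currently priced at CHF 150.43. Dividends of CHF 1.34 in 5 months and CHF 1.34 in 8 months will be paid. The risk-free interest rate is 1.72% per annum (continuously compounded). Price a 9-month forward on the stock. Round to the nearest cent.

PV(dividends) I = 1.34·e^(−0.0172·5/12) + 1.34·e^(−0.0172·8/12)
I = 1.3304 + 1.3247 = 2.6551
F = (S − I)·e^(rT) = (150.43 − 2.6551) · e^(0.0172·9/12)
= 147.7749 · e^0.012900 = 147.7749 × 1.012984 = CHF 149.69

CHF 149.69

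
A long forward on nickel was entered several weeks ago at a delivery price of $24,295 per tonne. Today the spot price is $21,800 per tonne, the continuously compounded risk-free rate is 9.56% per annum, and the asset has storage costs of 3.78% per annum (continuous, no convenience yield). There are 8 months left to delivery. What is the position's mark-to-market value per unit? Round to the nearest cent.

Current fair forward for the remaining 8 months: F = S·e^((r + u)·T), (r + u) = 0.0956 + 0.0378 = 0.1334
F = 21800 · e^(0.1334 × 8/12) = 21800 × 1.09300779 = 23827.5698
Value of long forward = (F − K)·e^(−rT) = (23827.5698 − 24295) · e^(−0.0956·8/12)
= -467.4302 × 0.93825517 = -438.57

-$438.57 per tonne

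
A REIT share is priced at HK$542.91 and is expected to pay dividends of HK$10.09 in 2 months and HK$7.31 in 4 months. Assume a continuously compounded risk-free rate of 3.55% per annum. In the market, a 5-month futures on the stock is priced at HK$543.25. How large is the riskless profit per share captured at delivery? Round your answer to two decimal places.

PV(dividends) I = 10.09·e^(−0.0355·2/12) + 7.31·e^(−0.0355·4/12) = 17.2545
Fair futures F* = (S − I)·e^(rT) = (542.91 − 17.2545)·e^0.014792 = 525.6555 × 1.014902 = 533.4888
Market HK$543.25 > fair 533.4888: forward overpriced → cash-and-carry (borrow at r, buy the stock and collect the dividends, short the forward).
Profit at T = |F_mkt − F*| = |543.25 − 533.4888| = HK$9.76 per share

HK$9.76 per share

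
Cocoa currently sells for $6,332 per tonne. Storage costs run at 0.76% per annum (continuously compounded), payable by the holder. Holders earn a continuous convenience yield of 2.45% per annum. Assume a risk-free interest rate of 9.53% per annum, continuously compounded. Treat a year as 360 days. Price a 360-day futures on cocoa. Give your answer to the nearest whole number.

Net carry = r + u − y = 0.0953 + 0.0076 − 0.0245 = 0.0784
F = S·e^((r+u−y)T) = 6332 · e^(0.0784 × 360/360) = 6332 · e^0.078400
= 6332 × 1.081555 = $6,848 per tonne

$6,848 per tonne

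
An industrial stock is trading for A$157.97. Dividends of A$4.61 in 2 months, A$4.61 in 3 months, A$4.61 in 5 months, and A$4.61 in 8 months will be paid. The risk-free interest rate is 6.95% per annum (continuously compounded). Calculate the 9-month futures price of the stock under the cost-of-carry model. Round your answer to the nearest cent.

PV(dividends) I = 4.61·e^(−0.0695·2/12) + 4.61·e^(−0.0695·3/12) + 4.61·e^(−0.0695·5/12) + 4.61·e^(−0.0695·8/12)
I = 4.5569 + 4.5306 + 4.4784 + 4.4013 = 17.9672
F = (S − I)·e^(rT) = (157.97 − 17.9672) · e^(0.0695·9/12)
= 140.0028 · e^0.052125 = 140.0028 × 1.053507 = A$147.49

A$147.49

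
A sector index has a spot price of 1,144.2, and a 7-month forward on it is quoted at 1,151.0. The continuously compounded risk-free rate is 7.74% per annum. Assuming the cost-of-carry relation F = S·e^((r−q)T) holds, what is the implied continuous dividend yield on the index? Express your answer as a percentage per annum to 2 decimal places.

From F = S·e^((r−q)T): (r − q) = ln(F/S)/T
ln(1151.0/1144.2) = ln(1.005943) = 0.005925
(r − q) = 0.005925 / (7/12) = 0.010157
q = r − ln(F/S)/T = 0.0774 − 0.010157 = 0.067243
q = 6.72%

6.72%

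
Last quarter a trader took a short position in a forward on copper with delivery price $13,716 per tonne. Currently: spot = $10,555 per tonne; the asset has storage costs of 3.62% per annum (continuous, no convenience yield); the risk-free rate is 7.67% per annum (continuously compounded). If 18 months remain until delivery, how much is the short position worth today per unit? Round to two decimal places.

Current fair forward for the remaining 18 months: F = S·e^((r + u)·T), (r + u) = 0.0767 + 0.0362 = 0.1129
F = 10555 · e^(0.1129 × 18/12) = 10555 × 1.18453465 = 12502.7632
Value of long forward = (F − K)·e^(−rT) = (12502.7632 − 13716) · e^(−0.0767·18/12)
= -1213.2368 × 0.89132158 = -1081.38
Short position value = −(long value) = $1081.38

$1081.38 per tonne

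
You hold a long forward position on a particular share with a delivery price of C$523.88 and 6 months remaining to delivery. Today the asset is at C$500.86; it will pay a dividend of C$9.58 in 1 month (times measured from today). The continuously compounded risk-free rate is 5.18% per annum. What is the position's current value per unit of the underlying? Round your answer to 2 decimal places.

-C$19.16

PV(remaining dividends) I = 9.58·e^(−0.0518·1/12) = 9.5387
Current forward F = (S − I)·e^(rT) = (500.86 − 9.5387)·e^(0.0518·6/12) = 491.3213 × 1.026238 = 504.2126
Value (long) = (F − K)·e^(−rT) = (504.2126 − 523.88) × 0.974433 = -19.1646
Value = -C$19.16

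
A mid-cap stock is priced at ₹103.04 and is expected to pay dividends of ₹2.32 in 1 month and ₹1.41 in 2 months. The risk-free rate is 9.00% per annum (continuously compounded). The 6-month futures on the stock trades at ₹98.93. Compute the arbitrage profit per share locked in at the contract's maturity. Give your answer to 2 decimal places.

₹4.99 per share

PV(dividends) I = 2.32·e^(−0.0900·1/12) + 1.41·e^(−0.0900·2/12) = 3.6917
Fair futures F* = (S − I)·e^(rT) = (103.04 − 3.6917)·e^0.045000 = 99.3483 × 1.046028 = 103.9211
Market ₹98.93 < fair 103.9211: forward underpriced → reverse cash-and-carry (short the stock, invest proceeds at r, pay the dividends, go long the forward).
Profit at T = |F_mkt − F*| = |98.93 − 103.9211| = ₹4.99 per share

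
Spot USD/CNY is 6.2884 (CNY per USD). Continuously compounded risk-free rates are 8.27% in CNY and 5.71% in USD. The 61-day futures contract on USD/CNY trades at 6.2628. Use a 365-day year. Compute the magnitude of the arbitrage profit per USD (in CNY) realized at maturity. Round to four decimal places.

0.0526 per USD (in CNY)

Fair futures: F* = S·e^(carry·T), with carry = (r_CNY − r_USD) = 0.0827 − 0.0571 = 0.0256
F* = 6.2884 · e^(0.0256 × 61/365) = 6.2884 · e^0.004278 = 6.2884 × 1.004287 = 6.3154
Market 6.2628 < fair 6.3154: forward underpriced → reverse cash-and-carry (short spot, go long the forward).
At maturity, profit = |F_mkt − F*| = |6.2628 − 6.3154| = 0.0526 per USD (in CNY)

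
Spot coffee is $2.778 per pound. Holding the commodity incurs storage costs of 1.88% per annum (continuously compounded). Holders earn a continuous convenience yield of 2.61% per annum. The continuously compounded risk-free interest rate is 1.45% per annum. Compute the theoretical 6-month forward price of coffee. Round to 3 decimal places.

Net carry = r + u − y = 0.0145 + 0.0188 − 0.0261 = 0.0072
F = S·e^((r+u−y)T) = 2.778 · e^(0.0072 × 6/12) = 2.778 · e^0.003600
= 2.778 × 1.003606 = $2.788 per pound

$2.788 per pound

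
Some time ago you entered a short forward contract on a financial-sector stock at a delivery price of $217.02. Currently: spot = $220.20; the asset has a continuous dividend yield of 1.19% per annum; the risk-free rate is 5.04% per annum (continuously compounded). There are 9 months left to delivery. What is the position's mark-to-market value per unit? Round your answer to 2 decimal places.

Current fair forward for the remaining 9 months: F = S·e^((r − q)·T), (r − q) = 0.0504 − 0.0119 = 0.0385
F = 220.20 · e^(0.0385 × 9/12) = 220.20 × 1.029296 = 226.6510
Value of long forward = (F − K)·e^(−rT) = (226.6510 − 217.02) · e^(−0.0504·9/12)
= 9.6310 × 0.962906 = 9.27
Short position value = −(long value) = -$9.27

-$9.27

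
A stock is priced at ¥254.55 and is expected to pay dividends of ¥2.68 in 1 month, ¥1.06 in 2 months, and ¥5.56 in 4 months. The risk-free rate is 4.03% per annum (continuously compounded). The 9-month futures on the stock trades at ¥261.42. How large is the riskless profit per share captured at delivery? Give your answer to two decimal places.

¥8.55 per share

PV(dividends) I = 2.68·e^(−0.0403·1/12) + 1.06·e^(−0.0403·2/12) + 5.56·e^(−0.0403·4/12) = 9.2097
Fair futures F* = (S − I)·e^(rT) = (254.55 − 9.2097)·e^0.030225 = 245.3403 × 1.030686 = 252.8688
Market ¥261.42 > fair 252.8688: forward overpriced → cash-and-carry (borrow at r, buy the stock and collect the dividends, short the forward).
Profit at T = |F_mkt − F*| = |261.42 − 252.8688| = ¥8.55 per share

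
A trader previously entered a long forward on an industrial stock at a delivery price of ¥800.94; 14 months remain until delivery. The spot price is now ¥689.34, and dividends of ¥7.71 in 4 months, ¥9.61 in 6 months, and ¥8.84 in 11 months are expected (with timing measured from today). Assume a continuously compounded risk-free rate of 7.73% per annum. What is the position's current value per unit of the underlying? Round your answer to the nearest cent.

PV(remaining dividends) I = 7.71·e^(−0.0773·4/12) + 9.61·e^(−0.0773·6/12) + 8.84·e^(−0.0773·11/12) = 24.9948
Current forward F = (S − I)·e^(rT) = (689.34 − 24.9948)·e^(0.0773·14/12) = 664.3452 × 1.094375 = 727.0428
Value (long) = (F − K)·e^(−rT) = (727.0428 − 800.94) × 0.913764 = -67.5246
Value = -¥67.52

-¥67.52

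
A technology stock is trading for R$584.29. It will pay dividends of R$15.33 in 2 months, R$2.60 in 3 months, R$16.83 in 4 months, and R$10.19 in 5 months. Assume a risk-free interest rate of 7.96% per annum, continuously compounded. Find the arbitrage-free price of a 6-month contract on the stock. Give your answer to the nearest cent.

R$562.31

PV(dividends) I = 15.33·e^(−0.0796·2/12) + 2.60·e^(−0.0796·3/12) + 16.83·e^(−0.0796·4/12) + 10.19·e^(−0.0796·5/12)
I = 15.1280 + 2.5488 + 16.3893 + 9.8576 = 43.9237
F = (S − I)·e^(rT) = (584.29 − 43.9237) · e^(0.0796·6/12)
= 540.3663 · e^0.039800 = 540.3663 × 1.040603 = R$562.31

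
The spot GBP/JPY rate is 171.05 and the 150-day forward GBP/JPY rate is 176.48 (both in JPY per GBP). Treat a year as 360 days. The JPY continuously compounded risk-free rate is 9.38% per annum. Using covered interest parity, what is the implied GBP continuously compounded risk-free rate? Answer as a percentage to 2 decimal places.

1.88%

F = S·e^((r_JPY − r_GBP)T) ⇒ r_GBP = r_JPY − ln(F/S)/T
ln(176.48/171.05) = 0.031252; /(150/360) = 0.075005
r_GBP = 0.0938 − 0.075005 = 0.018795
r_GBP = 1.88%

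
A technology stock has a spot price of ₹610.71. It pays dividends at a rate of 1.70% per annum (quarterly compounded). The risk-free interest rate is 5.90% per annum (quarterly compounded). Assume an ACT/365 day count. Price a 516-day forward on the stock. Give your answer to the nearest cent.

₹647.71

F = S · (1+r/4)^(4T) / (1+q/4)^(4T)
= 610.71 × 1.086324 / 1.024272 = 610.71 × 1.060582
F = ₹647.71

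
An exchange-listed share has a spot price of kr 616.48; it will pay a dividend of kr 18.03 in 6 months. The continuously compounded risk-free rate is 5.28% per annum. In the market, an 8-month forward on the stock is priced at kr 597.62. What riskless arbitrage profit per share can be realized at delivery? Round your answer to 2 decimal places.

kr 22.76 per share

PV(dividends) I = 18.03·e^(−0.0528·6/12) = 17.5602
Fair forward F* = (S − I)·e^(rT) = (616.48 − 17.5602)·e^0.035200 = 598.9198 × 1.035827 = 620.3773
Market kr 597.62 < fair 620.3773: forward underpriced → reverse cash-and-carry (short the stock, invest proceeds at r, pay the dividends, go long the forward).
Profit at T = |F_mkt − F*| = |597.62 − 620.3773| = kr 22.76 per share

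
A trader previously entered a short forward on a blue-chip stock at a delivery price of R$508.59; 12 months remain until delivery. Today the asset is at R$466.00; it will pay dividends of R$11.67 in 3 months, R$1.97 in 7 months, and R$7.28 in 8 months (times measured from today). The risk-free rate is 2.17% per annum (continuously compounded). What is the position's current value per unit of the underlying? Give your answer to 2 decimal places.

R$52.40

PV(remaining dividends) I = 11.67·e^(−0.0217·3/12) + 1.97·e^(−0.0217·7/12) + 7.28·e^(−0.0217·8/12) = 20.7275
Current forward F = (S − I)·e^(rT) = (466.00 − 20.7275)·e^(0.0217·12/12) = 445.2725 × 1.021937 = 455.0404
Value (long) = (F − K)·e^(−rT) = (455.0404 − 508.59) × 0.978534 = -52.4001
Short position value = −(long value) = R$52.40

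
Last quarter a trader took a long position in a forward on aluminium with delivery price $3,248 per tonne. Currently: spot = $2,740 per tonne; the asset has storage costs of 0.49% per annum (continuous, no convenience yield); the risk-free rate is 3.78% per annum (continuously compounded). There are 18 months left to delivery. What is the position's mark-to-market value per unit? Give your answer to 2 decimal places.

Current fair forward for the remaining 18 months: F = S·e^((r + u)·T), (r + u) = 0.0378 + 0.0049 = 0.0427
F = 2740 · e^(0.0427 × 18/12) = 2740 × 1.06614570 = 2921.2392
Value of long forward = (F − K)·e^(−rT) = (2921.2392 − 3248) · e^(−0.0378·18/12)
= -326.7608 × 0.94487749 = -308.75

-$308.75 per tonne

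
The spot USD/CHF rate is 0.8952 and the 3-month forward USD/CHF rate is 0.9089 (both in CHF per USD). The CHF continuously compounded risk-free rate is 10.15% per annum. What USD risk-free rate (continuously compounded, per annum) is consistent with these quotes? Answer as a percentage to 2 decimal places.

F = S·e^((r_CHF − r_USD)T) ⇒ r_USD = r_CHF − ln(F/S)/T
ln(0.9089/0.8952) = 0.015188; /(3/12) = 0.060752
r_USD = 0.1015 − 0.060752 = 0.040748
r_USD = 4.07%

4.07%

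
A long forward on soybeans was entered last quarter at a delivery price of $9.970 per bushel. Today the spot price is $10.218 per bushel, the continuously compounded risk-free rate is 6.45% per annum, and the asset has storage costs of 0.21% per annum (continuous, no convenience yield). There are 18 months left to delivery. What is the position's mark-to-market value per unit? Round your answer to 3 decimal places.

$1.200 per bushel

Current fair forward for the remaining 18 months: F = S·e^((r + u)·T), (r + u) = 0.0645 + 0.0021 = 0.0666
F = 10.218 · e^(0.0666 × 18/12) = 10.218 × 1.105060 = 11.2915
Value of long forward = (F − K)·e^(−rT) = (11.2915 − 9.970) · e^(−0.0645·18/12)
= 1.3215 × 0.907783 = 1.200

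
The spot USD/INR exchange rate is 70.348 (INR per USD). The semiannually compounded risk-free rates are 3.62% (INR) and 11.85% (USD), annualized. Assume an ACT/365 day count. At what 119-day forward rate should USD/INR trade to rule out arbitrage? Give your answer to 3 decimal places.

68.554

By covered interest parity, F = S · (1+r_INR/2)^(2T) / (1+r_USD/2)^(2T)
= 70.348 × 1.011765 / 1.038246 = 70.348 × 0.974494
F = 68.554 INR per USD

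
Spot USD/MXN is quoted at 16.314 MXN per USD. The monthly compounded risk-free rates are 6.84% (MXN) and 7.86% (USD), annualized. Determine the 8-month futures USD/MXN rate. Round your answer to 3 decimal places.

16.204

By covered interest parity, F = S · (1+r_MXN/12)^(12T) / (1+r_USD/12)^(12T)
= 16.314 × 1.046520 / 1.053617 = 16.314 × 0.993264
F = 16.204 MXN per USD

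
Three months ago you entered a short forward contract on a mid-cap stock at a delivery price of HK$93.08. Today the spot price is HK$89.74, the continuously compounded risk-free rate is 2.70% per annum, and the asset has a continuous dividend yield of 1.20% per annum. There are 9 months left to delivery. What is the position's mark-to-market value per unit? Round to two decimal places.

Current fair forward for the remaining 9 months: F = S·e^((r − q)·T), (r − q) = 0.0270 − 0.0120 = 0.0150
F = 89.74 · e^(0.0150 × 9/12) = 89.74 × 1.011314 = 90.7553
Value of long forward = (F − K)·e^(−rT) = (90.7553 − 93.08) · e^(−0.0270·9/12)
= -2.3247 × 0.979954 = -2.28
Short position value = −(long value) = HK$2.28

HK$2.28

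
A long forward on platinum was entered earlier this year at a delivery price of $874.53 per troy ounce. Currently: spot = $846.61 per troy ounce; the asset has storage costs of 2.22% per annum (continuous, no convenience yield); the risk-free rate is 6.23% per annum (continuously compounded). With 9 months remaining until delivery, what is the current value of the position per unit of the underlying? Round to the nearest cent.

$26.22 per troy ounce

Current fair forward for the remaining 9 months: F = S·e^((r + u)·T), (r + u) = 0.0623 + 0.0222 = 0.0845
F = 846.61 · e^(0.0845 × 9/12) = 846.61 × 1.065426 = 902.0003
Value of long forward = (F − K)·e^(−rT) = (902.0003 − 874.53) · e^(−0.0623·9/12)
= 27.4703 × 0.954350 = 26.22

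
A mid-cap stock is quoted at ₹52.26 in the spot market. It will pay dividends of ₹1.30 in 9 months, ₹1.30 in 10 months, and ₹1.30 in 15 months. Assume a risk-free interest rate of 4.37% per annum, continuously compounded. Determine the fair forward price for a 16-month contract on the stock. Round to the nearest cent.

PV(dividends) I = 1.30·e^(−0.0437·9/12) + 1.30·e^(−0.0437·10/12) + 1.30·e^(−0.0437·15/12)
I = 1.2581 + 1.2535 + 1.2309 = 3.7425
F = (S − I)·e^(rT) = (52.26 − 3.7425) · e^(0.0437·16/12)
= 48.5175 · e^0.058267 = 48.5175 × 1.059998 = ₹51.43

₹51.43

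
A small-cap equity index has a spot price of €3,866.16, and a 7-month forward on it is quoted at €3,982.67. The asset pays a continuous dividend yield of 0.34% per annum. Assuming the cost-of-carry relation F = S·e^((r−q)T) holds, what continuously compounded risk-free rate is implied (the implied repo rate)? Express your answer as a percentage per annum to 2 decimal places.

5.43%

From F = S·e^((r−q)T): (r − q) = ln(F/S)/T
ln(3982.67/3866.16) = ln(1.030136) = 0.029691
(r − q) = 0.029691 / (7/12) = 0.050899
r = ln(F/S)/T + q = 0.050899 + 0.0034 = 0.054299
r = 5.43%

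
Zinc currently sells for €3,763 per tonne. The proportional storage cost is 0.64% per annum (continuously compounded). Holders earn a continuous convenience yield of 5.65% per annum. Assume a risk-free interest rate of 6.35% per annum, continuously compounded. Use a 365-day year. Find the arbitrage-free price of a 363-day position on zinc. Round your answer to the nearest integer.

€3,813 per tonne

Net carry = r + u − y = 0.0635 + 0.0064 − 0.0565 = 0.0134
F = S·e^((r+u−y)T) = 3763 · e^(0.0134 × 363/365) = 3763 · e^0.013327
= 3763 × 1.013416 = €3,813 per tonne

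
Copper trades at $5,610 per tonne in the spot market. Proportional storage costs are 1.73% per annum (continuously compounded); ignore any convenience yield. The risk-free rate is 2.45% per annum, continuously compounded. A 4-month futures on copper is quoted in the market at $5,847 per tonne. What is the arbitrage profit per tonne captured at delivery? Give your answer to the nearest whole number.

$158 per tonne

Fair futures: F* = S·e^(carry·T), with carry = (r + u) = 0.0245 + 0.0173 = 0.0418
F* = 5610 · e^(0.0418 × 4/12) = 5610 · e^0.013933 = 5610 × 1.014031 = $5688.7139
Market $5847 > fair $5688.7139: forward overpriced → cash-and-carry (buy spot, short the forward).
At maturity, profit = |F_mkt − F*| = |5847 − 5688.7139| = $158 per tonne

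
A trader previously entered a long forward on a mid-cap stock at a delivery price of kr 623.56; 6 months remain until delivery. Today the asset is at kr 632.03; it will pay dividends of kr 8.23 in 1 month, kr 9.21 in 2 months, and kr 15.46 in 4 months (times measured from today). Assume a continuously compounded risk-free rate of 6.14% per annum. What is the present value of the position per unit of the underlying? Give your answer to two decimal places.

-kr 5.13

PV(remaining dividends) I = 8.23·e^(−0.0614·1/12) + 9.21·e^(−0.0614·2/12) + 15.46·e^(−0.0614·4/12) = 32.4510
Current forward F = (S − I)·e^(rT) = (632.03 − 32.4510)·e^(0.0614·6/12) = 599.5790 × 1.031176 = 618.2715
Value (long) = (F − K)·e^(−rT) = (618.2715 − 623.56) × 0.969766 = -5.1286
Value = -kr 5.13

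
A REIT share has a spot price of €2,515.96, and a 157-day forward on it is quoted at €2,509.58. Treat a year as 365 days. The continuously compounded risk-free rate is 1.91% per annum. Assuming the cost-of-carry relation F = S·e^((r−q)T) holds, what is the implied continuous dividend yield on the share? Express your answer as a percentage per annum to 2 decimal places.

From F = S·e^((r−q)T): (r − q) = ln(F/S)/T
ln(2509.58/2515.96) = ln(0.997464) = -0.002539
(r − q) = -0.002539 / (157/365) = -0.005903
q = r − ln(F/S)/T = 0.0191 + 0.005903 = 0.025003
q = 2.50%

2.50%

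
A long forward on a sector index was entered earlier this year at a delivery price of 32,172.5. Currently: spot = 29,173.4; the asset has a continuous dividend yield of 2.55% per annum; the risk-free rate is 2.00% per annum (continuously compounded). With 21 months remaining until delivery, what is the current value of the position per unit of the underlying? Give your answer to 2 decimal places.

-3165.78

Current fair forward for the remaining 21 months: F = S·e^((r − q)·T), (r − q) = 0.0200 − 0.0255 = -0.0055
F = 29173.4 · e^(-0.0055 × 21/12) = 29173.4 × 0.99042117 = 28893.9530
Value of long forward = (F − K)·e^(−rT) = (28893.9530 − 32172.5) · e^(−0.0200·21/12)
= -3278.5470 × 0.96560542 = -3165.78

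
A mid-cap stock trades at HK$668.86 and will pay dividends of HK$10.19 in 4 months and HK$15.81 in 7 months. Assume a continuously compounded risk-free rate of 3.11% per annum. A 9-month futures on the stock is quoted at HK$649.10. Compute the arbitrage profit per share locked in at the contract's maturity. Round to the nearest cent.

HK$9.33 per share

PV(dividends) I = 10.19·e^(−0.0311·4/12) + 15.81·e^(−0.0311·7/12) = 25.6107
Fair futures F* = (S − I)·e^(rT) = (668.86 − 25.6107)·e^0.023325 = 643.2493 × 1.023599 = 658.4293
Market HK$649.10 < fair 658.4293: forward underpriced → reverse cash-and-carry (short the stock, invest proceeds at r, pay the dividends, go long the forward).
Profit at T = |F_mkt − F*| = |649.10 − 658.4293| = HK$9.33 per share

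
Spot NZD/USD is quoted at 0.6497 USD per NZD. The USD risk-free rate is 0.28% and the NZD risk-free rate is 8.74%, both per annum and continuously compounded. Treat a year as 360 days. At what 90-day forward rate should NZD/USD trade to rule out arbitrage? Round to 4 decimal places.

F = S·e^((r_USD − r_NZD)T) = 0.6497 · e^((0.0028 − 0.0874) × 90/360)
= 0.6497 · e^-0.021150 = 0.6497 × 0.979072
F = 0.6361 USD per NZD

0.6361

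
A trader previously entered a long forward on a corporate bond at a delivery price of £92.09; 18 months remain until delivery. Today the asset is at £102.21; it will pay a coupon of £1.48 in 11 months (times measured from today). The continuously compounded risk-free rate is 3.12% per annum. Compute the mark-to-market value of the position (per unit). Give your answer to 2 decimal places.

PV(remaining coupons) I = 1.48·e^(−0.0312·11/12) = 1.4383
Current forward F = (S − I)·e^(rT) = (102.21 − 1.4383)·e^(0.0312·18/12) = 100.7717 × 1.047912 = 105.5999
Value (long) = (F − K)·e^(−rT) = (105.5999 − 92.09) × 0.954278 = 12.8922
Value = £12.89

£12.89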